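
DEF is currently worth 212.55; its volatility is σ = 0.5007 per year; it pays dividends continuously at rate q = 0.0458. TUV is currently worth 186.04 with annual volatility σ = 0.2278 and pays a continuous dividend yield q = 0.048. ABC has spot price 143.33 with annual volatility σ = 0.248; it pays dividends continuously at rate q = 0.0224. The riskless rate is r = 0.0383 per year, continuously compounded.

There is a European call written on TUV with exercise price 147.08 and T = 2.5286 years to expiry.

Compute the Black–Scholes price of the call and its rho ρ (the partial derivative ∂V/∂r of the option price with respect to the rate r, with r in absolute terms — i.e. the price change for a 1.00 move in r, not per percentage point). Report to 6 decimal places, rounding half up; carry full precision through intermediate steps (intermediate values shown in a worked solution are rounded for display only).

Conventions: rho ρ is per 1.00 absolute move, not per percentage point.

σ√T = 0.2278·√2.5286 = 0.362238
d₁ = (ln(S/K) + (r−q+σ²/2)T) / (σ√T) = (ln(186.04/147.08) + (0.0383−0.048+0.2278²/2)·2.5286) / 0.362238 = (0.234985 + 0.041081) / 0.362238 = 0.762112
d₂ = d₁ − σ√T = 0.762112 − 0.362238 = 0.399874
e^{−rT} = 0.907696
e^{−qT} = 0.885704
N(d₁) = 0.777003,  N(d₂) = 0.655375
Call price V = S·e^{−qT}·N(d₁) − K·e^{−rT}·N(d₂) = 128.031757 − 87.495218 = 40.536538
ρ = K·T·e^{−rT}·N(d₂) = 221.240409

price = 40.536538
ρ = 221.240409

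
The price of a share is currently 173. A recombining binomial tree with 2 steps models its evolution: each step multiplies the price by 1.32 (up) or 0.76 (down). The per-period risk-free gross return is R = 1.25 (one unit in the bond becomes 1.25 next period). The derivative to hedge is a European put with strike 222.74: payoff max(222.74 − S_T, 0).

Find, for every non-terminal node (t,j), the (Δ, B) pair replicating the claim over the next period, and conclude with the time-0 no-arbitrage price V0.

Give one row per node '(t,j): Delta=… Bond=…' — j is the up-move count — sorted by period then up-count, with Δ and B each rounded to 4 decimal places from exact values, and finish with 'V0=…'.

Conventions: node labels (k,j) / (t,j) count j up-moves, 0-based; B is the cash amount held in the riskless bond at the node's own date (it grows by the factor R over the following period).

(0,0): Delta=-0.4314 Bond=82.7452
(1,0): Delta=-1.0000 Bond=178.1920
(1,1): Delta=-0.3846 Bond=92.7515
V0=8.1142

Since d<R<u, set p* = (R−d)/(u−d) = 0.8750; price each node as the discounted p*-expectation of its children.
Payoffs at expiry: V(2,0)=122.8152, V(2,1)=49.1864, V(2,2)=0.0000
Node (1,0) S=131.4800: V=(p*·49.1864+(1−p*)·122.8152)/1.25=46.7120; Δ=(49.1864−122.8152)/(173.5536−99.9248)=-1.0000; B=V−Δ·S=178.1920
Node (1,1) S=228.3600: V=(p*·0.0000+(1−p*)·49.1864)/1.25=4.9186; Δ=(0.0000−49.1864)/(301.4352−173.5536)=-0.3846; B=V−Δ·S=92.7515
Node (0,0) S=173.0000: V=(p*·4.9186+(1−p*)·46.7120)/1.25=8.1142; Δ=(4.9186−46.7120)/(228.3600−131.4800)=-0.4314; B=V−Δ·S=82.7452
Verification: the root portfolio costs Δ(0,0)·S0 + B(0,0) = 8.1142, matching V0.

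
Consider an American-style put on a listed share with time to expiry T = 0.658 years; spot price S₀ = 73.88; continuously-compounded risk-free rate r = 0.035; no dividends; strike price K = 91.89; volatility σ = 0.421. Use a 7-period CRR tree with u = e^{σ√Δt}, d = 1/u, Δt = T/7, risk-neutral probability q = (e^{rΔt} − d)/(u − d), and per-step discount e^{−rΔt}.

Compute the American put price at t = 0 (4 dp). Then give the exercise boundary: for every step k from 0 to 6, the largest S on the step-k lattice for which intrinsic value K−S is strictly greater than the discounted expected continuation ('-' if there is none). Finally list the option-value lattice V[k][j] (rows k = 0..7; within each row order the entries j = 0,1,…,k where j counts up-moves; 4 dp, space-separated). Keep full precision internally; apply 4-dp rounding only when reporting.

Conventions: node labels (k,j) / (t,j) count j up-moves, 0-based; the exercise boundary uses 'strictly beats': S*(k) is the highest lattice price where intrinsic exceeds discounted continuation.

price = 21.5294
boundary = - - 57.0706 50.1598 57.0706 64.9337 73.8800
tree:
21.5294
27.8484 14.8453
34.8194 20.5029 8.8304
41.7302 27.2982 13.2969 4.0621
47.8042 34.8194 19.3539 6.8396 1.0871
53.1427 41.7302 26.9563 11.2673 2.0995 0.0000
57.8347 47.8042 34.8194 18.0100 4.0548 0.0000 0.0000
61.9586 53.1427 41.7302 26.9563 7.8311 0.0000 0.0000 0.0000

Δt=0.09400, u=1.13778, d=0.87891, q=0.48051, disc=e^(-rΔt)=0.99672
k=7 terminal: V=max(K-S,0) → 61.9586 53.1427 41.7302 26.9563 7.8311 0.0000 0.0000 0.0000
k=6: j=0 S=34.0553 intr=57.8347 cont=57.5329 V=57.8347[EX]; j=1 S=44.0858 intr=47.8042 cont=47.5024 V=47.8042[EX]; j=2 S=57.0706 intr=34.8194 cont=34.5175 V=34.8194[EX]; j=3 S=73.8800 intr=18.0100 cont=17.7082 V=18.0100[EX]; j=4 S=95.6403 intr=0.0000 cont=4.0548 V=4.0548[hold]; j=5 S=123.8098 intr=0.0000 cont=0.0000 V=0.0000[hold]; j=6 S=160.2763 intr=0.0000 cont=0.0000 V=0.0000[hold]  S*(6)=73.8800
k=5: j=0 S=38.7473 intr=53.1427 cont=52.8409 V=53.1427[EX]; j=1 S=50.1598 intr=41.7302 cont=41.4284 V=41.7302[EX]; j=2 S=64.9337 intr=26.9563 cont=26.6545 V=26.9563[EX]; j=3 S=84.0589 intr=7.8311 cont=11.2673 V=11.2673[hold]; j=4 S=108.8173 intr=0.0000 cont=2.0995 V=2.0995[hold]; j=5 S=140.8680 intr=0.0000 cont=0.0000 V=0.0000[hold]  S*(5)=64.9337
k=4: j=0 S=44.0858 intr=47.8042 cont=47.5024 V=47.8042[EX]; j=1 S=57.0706 intr=34.8194 cont=34.5175 V=34.8194[EX]; j=2 S=73.8800 intr=18.0100 cont=19.3539 V=19.3539[hold]; j=3 S=95.6403 intr=0.0000 cont=6.8396 V=6.8396[hold]; j=4 S=123.8098 intr=0.0000 cont=1.0871 V=1.0871[hold]  S*(4)=57.0706
k=3: j=0 S=50.1598 intr=41.7302 cont=41.4284 V=41.7302[EX]; j=1 S=64.9337 intr=26.9563 cont=27.2982 V=27.2982[hold]; j=2 S=84.0589 intr=7.8311 cont=13.2969 V=13.2969[hold]; j=3 S=108.8173 intr=0.0000 cont=4.0621 V=4.0621[hold]  S*(3)=50.1598
k=2: j=0 S=57.0706 intr=34.8194 cont=34.6812 V=34.8194[EX]; j=1 S=73.8800 intr=18.0100 cont=20.5029 V=20.5029[hold]; j=2 S=95.6403 intr=0.0000 cont=8.8304 V=8.8304[hold]  S*(2)=57.0706
k=1: j=0 S=64.9337 intr=26.9563 cont=27.8484 V=27.8484[hold]; j=1 S=84.0589 intr=7.8311 cont=14.8453 V=14.8453[hold]  S*(1)=-
k=0: j=0 S=73.8800 intr=18.0100 cont=21.5294 V=21.5294[hold]  S*(0)=-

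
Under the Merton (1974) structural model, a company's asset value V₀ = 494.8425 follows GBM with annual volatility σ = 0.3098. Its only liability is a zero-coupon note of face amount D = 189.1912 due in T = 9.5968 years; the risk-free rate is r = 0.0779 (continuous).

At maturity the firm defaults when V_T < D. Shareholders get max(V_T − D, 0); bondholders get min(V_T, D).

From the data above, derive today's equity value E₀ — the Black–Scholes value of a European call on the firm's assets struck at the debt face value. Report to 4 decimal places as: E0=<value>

With assets at 494.8425 and a single debt payment of 189.1912 at 9.5968 years:
d₁ = [ln(V₀/D) + (r + σ²/2)T] / (σ√T)
   = [ln(494.8425/189.1912) + (0.0779 + 0.5·0.3098²)·9.5968] / (0.3098·√9.5968)
   = [0.961481 + 1.208122] / 0.959720 = 2.260663
d₂ = d₁ − σ√T = 2.260663 − 0.959720 = 1.300942
N(d₁) = 0.988110,  N(d₂) = 0.903361,  e^(−rT) = 0.473506
E₀ = V₀·N(d₁) − D·e^(−rT)·N(d₂)
   = 494.8425·0.988110 − 189.1912·0.473506·0.903361 = 408.032853

E0=408.0329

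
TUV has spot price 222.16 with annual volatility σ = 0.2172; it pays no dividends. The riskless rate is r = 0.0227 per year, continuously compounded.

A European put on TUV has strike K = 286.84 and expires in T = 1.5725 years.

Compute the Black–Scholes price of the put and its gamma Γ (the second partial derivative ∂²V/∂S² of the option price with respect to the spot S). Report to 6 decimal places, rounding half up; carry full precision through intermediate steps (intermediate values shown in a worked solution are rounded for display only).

σ√T = 0.2172·√1.5725 = 0.272367
d₁ = (ln(S/K) + (r+σ²/2)T) / (σ√T) = (ln(222.16/286.84) + (0.0227+0.2172²/2)·1.5725) / 0.272367 = (-0.255527 + 0.072788) / 0.272367 = -0.670928
d₂ = d₁ − σ√T = -0.670928 − 0.272367 = -0.943296
e^{−rT} = 0.964934
N(−d₁) = 0.748867,  N(−d₂) = 0.827235
Put price V = K·e^{−rT}·N(−d₂) − S·N(−d₁) = 228.963480 − 166.368261 = 62.595220
φ(d₁) = (1/√(2π))·e^{−d₁²/2} = 0.318539
Γ = φ(d₁) / (S·σ·√T) = 0.005264

price = 62.595220
Γ = 0.005264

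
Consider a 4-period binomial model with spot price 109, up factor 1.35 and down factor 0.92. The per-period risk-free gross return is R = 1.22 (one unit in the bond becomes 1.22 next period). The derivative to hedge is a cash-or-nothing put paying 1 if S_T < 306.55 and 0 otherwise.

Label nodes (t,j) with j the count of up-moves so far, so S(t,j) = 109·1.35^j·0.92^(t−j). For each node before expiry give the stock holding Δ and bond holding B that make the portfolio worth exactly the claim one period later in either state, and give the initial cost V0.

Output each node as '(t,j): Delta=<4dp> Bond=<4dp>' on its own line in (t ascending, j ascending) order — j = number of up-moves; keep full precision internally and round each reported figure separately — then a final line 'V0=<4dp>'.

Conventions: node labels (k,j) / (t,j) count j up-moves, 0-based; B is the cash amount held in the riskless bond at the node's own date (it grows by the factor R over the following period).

(0,0): Delta=-0.0040 Bond=0.7794
(1,0): Delta=0.0000 Bond=0.5507
(1,1): Delta=-0.0052 Bond=1.1242
(2,0): Delta=0.0000 Bond=0.6719
(2,1): Delta=0.0000 Bond=0.6719
(2,2): Delta=-0.0067 Bond=1.6748
(3,0): Delta=0.0000 Bond=0.8197
(3,1): Delta=0.0000 Bond=0.8197
(3,2): Delta=0.0000 Bond=0.8197
(3,3): Delta=-0.0087 Bond=2.5734
V0=0.3445

Under the risk-neutral measure, an up-move has probability p* = (R−d)/(u−d) = 0.6977 and values discount at R = 1.22.
Expiry values: V(4,0)=1.0000, V(4,1)=1.0000, V(4,2)=1.0000, V(4,3)=1.0000, V(4,4)=0.0000
(3,0): S=84.8770. Δ = (V_up−V_dn)/(S_up−S_dn) = (1.0000−1.0000)/(114.5839−78.0868) = 0.0000. V = [p*·1.0000 + (1−p*)·1.0000]/1.22 = 0.8197. B = V − Δ·S = 0.8197.
(3,1): S=124.5478. Δ = (V_up−V_dn)/(S_up−S_dn) = (1.0000−1.0000)/(168.1395−114.5839) = 0.0000. V = [p*·1.0000 + (1−p*)·1.0000]/1.22 = 0.8197. B = V − Δ·S = 0.8197.
(3,2): S=182.7603. Δ = (V_up−V_dn)/(S_up−S_dn) = (1.0000−1.0000)/(246.7264−168.1395) = 0.0000. V = [p*·1.0000 + (1−p*)·1.0000]/1.22 = 0.8197. B = V − Δ·S = 0.8197.
(3,3): S=268.1809. Δ = (V_up−V_dn)/(S_up−S_dn) = (0.0000−1.0000)/(362.0442−246.7264) = -0.0087. V = [p*·0.0000 + (1−p*)·1.0000]/1.22 = 0.2478. B = V − Δ·S = 2.5734.
(2,0): S=92.2576. Δ = (V_up−V_dn)/(S_up−S_dn) = (0.8197−0.8197)/(124.5478−84.8770) = 0.0000. V = [p*·0.8197 + (1−p*)·0.8197]/1.22 = 0.6719. B = V − Δ·S = 0.6719.
(2,1): S=135.3780. Δ = (V_up−V_dn)/(S_up−S_dn) = (0.8197−0.8197)/(182.7603−124.5478) = 0.0000. V = [p*·0.8197 + (1−p*)·0.8197]/1.22 = 0.6719. B = V − Δ·S = 0.6719.
(2,2): S=198.6525. Δ = (V_up−V_dn)/(S_up−S_dn) = (0.2478−0.8197)/(268.1809−182.7603) = -0.0067. V = [p*·0.2478 + (1−p*)·0.8197]/1.22 = 0.3448. B = V − Δ·S = 1.6748.
(1,0): S=100.2800. Δ = (V_up−V_dn)/(S_up−S_dn) = (0.6719−0.6719)/(135.3780−92.2576) = 0.0000. V = [p*·0.6719 + (1−p*)·0.6719]/1.22 = 0.5507. B = V − Δ·S = 0.5507.
(1,1): S=147.1500. Δ = (V_up−V_dn)/(S_up−S_dn) = (0.3448−0.6719)/(198.6525−135.3780) = -0.0052. V = [p*·0.3448 + (1−p*)·0.6719]/1.22 = 0.3637. B = V − Δ·S = 1.1242.
(0,0): S=109.0000. Δ = (V_up−V_dn)/(S_up−S_dn) = (0.3637−0.5507)/(147.1500−100.2800) = -0.0040. V = [p*·0.3637 + (1−p*)·0.5507]/1.22 = 0.3445. B = V − Δ·S = 0.7794.
Verification: the root portfolio costs Δ(0,0)·S0 + B(0,0) = 0.3445, matching V0.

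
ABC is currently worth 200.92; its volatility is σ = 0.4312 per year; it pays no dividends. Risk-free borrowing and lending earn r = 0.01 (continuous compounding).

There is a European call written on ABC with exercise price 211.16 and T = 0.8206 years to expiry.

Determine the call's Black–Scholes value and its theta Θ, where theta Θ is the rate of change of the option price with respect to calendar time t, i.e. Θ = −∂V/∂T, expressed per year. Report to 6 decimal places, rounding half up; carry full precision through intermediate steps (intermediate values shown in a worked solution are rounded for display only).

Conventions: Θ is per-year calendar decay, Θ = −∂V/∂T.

price = 27.690625
Θ = -19.800755

σ√T = 0.4312·√0.8206 = 0.390611
d₁ = (ln(S/K) + (r+σ²/2)T) / (σ√T) = (ln(200.92/211.16) + (0.01+0.4312²/2)·0.8206) / 0.390611 = (-0.049709 + 0.084494) / 0.390611 = 0.089053
d₂ = d₁ − σ√T = 0.089053 − 0.390611 = -0.301558
e^{−rT} = 0.991828
N(d₁) = 0.535480,  N(d₂) = 0.381495
Call price V = S·N(d₁) − K·e^{−rT}·N(d₂) = 107.588680 − 79.898055 = 27.690625
φ(d₁) = (1/√(2π))·e^{−d₁²/2} = 0.397364
Θ = −S·φ(d₁)·σ/(2√T) − r·K·e^{−rT}·N(d₂) = −19.001774 − 0.798981 = -19.800755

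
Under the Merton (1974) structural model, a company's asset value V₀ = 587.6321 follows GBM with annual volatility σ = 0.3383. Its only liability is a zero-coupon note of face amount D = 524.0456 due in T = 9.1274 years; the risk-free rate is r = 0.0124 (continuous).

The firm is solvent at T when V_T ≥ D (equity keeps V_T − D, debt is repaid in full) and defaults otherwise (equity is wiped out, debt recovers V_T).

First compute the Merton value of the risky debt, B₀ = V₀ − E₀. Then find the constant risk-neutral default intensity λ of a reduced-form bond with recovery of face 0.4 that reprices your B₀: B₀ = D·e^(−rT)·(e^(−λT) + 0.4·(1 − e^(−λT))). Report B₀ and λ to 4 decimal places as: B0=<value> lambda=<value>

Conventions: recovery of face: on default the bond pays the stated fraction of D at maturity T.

Equity is a call on the firm's assets struck at D = 524.0456:
d₁ = [ln(V₀/D) + (r + σ²/2)T] / (σ√T)
   = [ln(587.6321/524.0456) + (0.0124 + 0.5·0.3383²)·9.1274] / (0.3383·√9.1274)
   = [0.114522 + 0.635481] / 1.022058 = 0.733817
d₂ = d₁ − σ√T = 0.733817 − 1.022058 = -0.288241
N(d₁) = 0.768470,  N(d₂) = 0.386581,  e^(−rT) = 0.892990
E₀ = V₀·N(d₁) − D·e^(−rT)·N(d₂)
   = 587.6321·0.768470 − 524.0456·0.892990·0.386581 = 270.670134
B₀ = V₀ − E₀ = 587.6321 − 270.670134 = 316.961966
e^(−λT) = (B₀·e^(rT)/D − 0.4)/(1 − 0.4) = (316.9620·1.119833/524.0456 − 0.4)/0.6 = 0.46219367
λ = −ln(0.46219367)/9.1274 = 0.084555

B0=316.9620 lambda=0.0846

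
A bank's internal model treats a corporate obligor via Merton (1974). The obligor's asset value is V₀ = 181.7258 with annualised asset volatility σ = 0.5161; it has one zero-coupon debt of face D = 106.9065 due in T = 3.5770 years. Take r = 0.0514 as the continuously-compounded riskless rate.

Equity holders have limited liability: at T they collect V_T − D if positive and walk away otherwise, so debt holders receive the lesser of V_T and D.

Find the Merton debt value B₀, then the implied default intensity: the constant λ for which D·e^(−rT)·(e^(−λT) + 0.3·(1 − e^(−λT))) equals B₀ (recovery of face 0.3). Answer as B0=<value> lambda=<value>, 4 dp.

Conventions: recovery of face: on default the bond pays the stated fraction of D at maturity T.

B0=73.2600 lambda=0.0812

With assets at 181.7258 and a single debt payment of 106.9065 at 3.5770 years:
d₁ = [ln(V₀/D) + (r + σ²/2)T] / (σ√T)
   = [ln(181.7258/106.9065) + (0.0514 + 0.5·0.5161²)·3.5770] / (0.5161·√3.5770)
   = [0.530544 + 0.660241] / 0.976098 = 1.219945
d₂ = d₁ − σ√T = 1.219945 − 0.976098 = 0.243847
N(d₁) = 0.888757,  N(d₂) = 0.596325,  e^(−rT) = 0.832054
E₀ = V₀·N(d₁) − D·e^(−rT)·N(d₂)
   = 181.7258·0.888757 − 106.9065·0.832054·0.596325 = 108.465767
B₀ = V₀ − E₀ = 181.7258 − 108.465767 = 73.260033
e^(−λT) = (B₀·e^(rT)/D − 0.3)/(1 − 0.3) = (73.2600·1.201845/106.9065 − 0.3)/0.7 = 0.74798616
λ = −ln(0.74798616)/3.5770 = 0.081177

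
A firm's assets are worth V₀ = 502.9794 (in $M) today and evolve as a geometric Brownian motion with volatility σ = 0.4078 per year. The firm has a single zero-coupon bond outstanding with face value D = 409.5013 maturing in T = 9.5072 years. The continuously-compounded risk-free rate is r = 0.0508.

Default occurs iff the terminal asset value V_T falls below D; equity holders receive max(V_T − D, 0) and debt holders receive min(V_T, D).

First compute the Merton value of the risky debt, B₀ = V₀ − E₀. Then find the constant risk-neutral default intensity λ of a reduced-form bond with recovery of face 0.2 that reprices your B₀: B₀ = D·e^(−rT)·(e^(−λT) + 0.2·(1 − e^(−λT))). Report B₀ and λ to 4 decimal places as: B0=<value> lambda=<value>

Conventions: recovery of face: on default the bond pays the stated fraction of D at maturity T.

B0=178.3815 lambda=0.0482

Work the structural quantities from V₀ = 502.9794 against face 409.5013:
d₁ = [ln(V₀/D) + (r + σ²/2)T] / (σ√T)
   = [ln(502.9794/409.5013) + (0.0508 + 0.5·0.4078²)·9.5072] / (0.4078·√9.5072)
   = [0.205609 + 1.273493] / 1.257400 = 1.176318
d₂ = d₁ − σ√T = 1.176318 − 1.257400 = -0.081082
N(d₁) = 0.880266,  N(d₂) = 0.467688,  e^(−rT) = 0.616951
E₀ = V₀·N(d₁) − D·e^(−rT)·N(d₂)
   = 502.9794·0.880266 − 409.5013·0.616951·0.467688 = 324.597906
B₀ = V₀ − E₀ = 502.9794 − 324.597906 = 178.381494
e^(−λT) = (B₀·e^(rT)/D − 0.2)/(1 − 0.2) = (178.3815·1.620874/409.5013 − 0.2)/0.8 = 0.63257964
λ = −ln(0.63257964)/9.5072 = 0.048169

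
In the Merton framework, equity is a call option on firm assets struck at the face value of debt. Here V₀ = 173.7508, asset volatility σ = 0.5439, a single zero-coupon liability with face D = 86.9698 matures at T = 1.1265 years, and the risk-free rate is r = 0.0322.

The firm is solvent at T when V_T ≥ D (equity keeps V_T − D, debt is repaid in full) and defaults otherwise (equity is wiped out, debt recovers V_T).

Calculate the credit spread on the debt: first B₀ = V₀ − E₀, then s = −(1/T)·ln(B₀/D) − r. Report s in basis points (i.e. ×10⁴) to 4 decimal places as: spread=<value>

spread=361.1363

With assets at 173.7508 and a single debt payment of 86.9698 at 1.1265 years:
d₁ = [ln(V₀/D) + (r + σ²/2)T] / (σ√T)
   = [ln(173.7508/86.9698) + (0.0322 + 0.5·0.5439²)·1.1265] / (0.5439·√1.1265)
   = [0.692061 + 0.202898] / 0.577278 = 1.550310
d₂ = d₁ − σ√T = 1.550310 − 0.577278 = 0.973032
N(d₁) = 0.939466,  N(d₂) = 0.834731,  e^(−rT) = 0.964377
E₀ = V₀·N(d₁) − D·e^(−rT)·N(d₂)
   = 173.7508·0.939466 − 86.9698·0.964377·0.834731 = 93.222745
B₀ = V₀ − E₀ = 173.7508 − 93.222745 = 80.528055
spread = −(1/T)·ln(B₀/D) − r = −(1/1.1265)·ln(80.528055/86.9698) − 0.0322 = 0.03611363
in basis points: 0.03611363 × 10⁴ = 361.1363 bp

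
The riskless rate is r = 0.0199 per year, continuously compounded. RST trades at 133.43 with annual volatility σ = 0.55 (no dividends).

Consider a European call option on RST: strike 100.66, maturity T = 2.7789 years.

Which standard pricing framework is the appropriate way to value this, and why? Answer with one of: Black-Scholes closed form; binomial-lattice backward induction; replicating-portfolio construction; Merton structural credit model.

Key observation: a European claim on RST (strike 100.66) — a lognormal (GBM) underlying with constant rate and volatility — has an exact closed-form value; no lattice or capital structure is involved.

framework: Black-Scholes closed form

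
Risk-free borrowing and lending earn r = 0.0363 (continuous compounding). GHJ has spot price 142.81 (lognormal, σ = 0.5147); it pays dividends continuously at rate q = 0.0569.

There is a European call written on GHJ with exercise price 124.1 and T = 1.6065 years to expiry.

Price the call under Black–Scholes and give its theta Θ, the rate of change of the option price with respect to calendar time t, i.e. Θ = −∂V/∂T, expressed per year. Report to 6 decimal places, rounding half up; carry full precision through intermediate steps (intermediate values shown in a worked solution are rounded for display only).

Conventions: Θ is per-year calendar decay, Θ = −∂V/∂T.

price = 38.676728
Θ = -6.108089

σ√T = 0.5147·√1.6065 = 0.652371
d₁ = (ln(S/K) + (r−q+σ²/2)T) / (σ√T) = (ln(142.81/124.1) + (0.0363−0.0569+0.5147²/2)·1.6065) / 0.652371 = (0.140427 + 0.179700) / 0.652371 = 0.490714
d₂ = d₁ − σ√T = 0.490714 − 0.652371 = -0.161657
e^{−rT} = 0.943352
e^{−qT} = 0.912644
N(d₁) = 0.688186,  N(d₂) = 0.435788
Call price V = S·e^{−qT}·N(d₁) − K·e^{−rT}·N(d₂) = 89.694408 − 51.017680 = 38.676728
φ(d₁) = (1/√(2π))·e^{−d₁²/2} = 0.353689
Θ = −S·e^{−qT}·φ(d₁)·σ/(2√T) + q·S·e^{−qT}·N(d₁) − r·K·e^{−rT}·N(d₂) = −9.359759 + 5.103612 − 1.851942 = -6.108089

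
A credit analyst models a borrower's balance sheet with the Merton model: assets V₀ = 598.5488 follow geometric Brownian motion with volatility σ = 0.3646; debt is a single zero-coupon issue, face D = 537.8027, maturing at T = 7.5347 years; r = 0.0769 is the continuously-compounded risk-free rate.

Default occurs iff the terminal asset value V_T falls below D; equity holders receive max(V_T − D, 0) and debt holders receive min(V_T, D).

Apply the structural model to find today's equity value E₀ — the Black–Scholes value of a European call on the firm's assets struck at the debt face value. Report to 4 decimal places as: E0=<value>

E0=355.2548

Work the structural quantities from V₀ = 598.5488 against face 537.8027:
d₁ = [ln(V₀/D) + (r + σ²/2)T] / (σ√T)
   = [ln(598.5488/537.8027) + (0.0769 + 0.5·0.3646²)·7.5347] / (0.3646·√7.5347)
   = [0.107016 + 1.080224] / 1.000805 = 1.186285
d₂ = d₁ − σ√T = 1.186285 − 1.000805 = 0.185480
N(d₁) = 0.882245,  N(d₂) = 0.573574,  e^(−rT) = 0.560224
E₀ = V₀·N(d₁) − D·e^(−rT)·N(d₂)
   = 598.5488·0.882245 − 537.8027·0.560224·0.573574 = 355.254766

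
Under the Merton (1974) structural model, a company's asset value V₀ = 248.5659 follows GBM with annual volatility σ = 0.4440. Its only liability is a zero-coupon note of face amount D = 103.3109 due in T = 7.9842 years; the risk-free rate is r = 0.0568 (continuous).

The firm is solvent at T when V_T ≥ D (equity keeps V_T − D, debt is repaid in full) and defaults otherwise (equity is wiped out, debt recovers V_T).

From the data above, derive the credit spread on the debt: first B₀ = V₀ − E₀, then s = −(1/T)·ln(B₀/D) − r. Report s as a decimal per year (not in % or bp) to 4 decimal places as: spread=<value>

spread=0.0217

With assets at 248.5659 and a single debt payment of 103.3109 at 7.9842 years:
d₁ = [ln(V₀/D) + (r + σ²/2)T] / (σ√T)
   = [ln(248.5659/103.3109) + (0.0568 + 0.5·0.4440²)·7.9842] / (0.4440·√7.9842)
   = [0.877965 + 1.240489] / 1.254581 = 1.688575
d₂ = d₁ − σ√T = 1.688575 − 1.254581 = 0.433994
N(d₁) = 0.954350,  N(d₂) = 0.667854,  e^(−rT) = 0.635399
E₀ = V₀·N(d₁) − D·e^(−rT)·N(d₂)
   = 248.5659·0.954350 − 103.3109·0.635399·0.667854 = 193.378428
B₀ = V₀ − E₀ = 248.5659 − 193.378428 = 55.187472
spread = −(1/T)·ln(B₀/D) − r = −(1/7.9842)·ln(55.187472/103.3109) − 0.0568 = 0.02173096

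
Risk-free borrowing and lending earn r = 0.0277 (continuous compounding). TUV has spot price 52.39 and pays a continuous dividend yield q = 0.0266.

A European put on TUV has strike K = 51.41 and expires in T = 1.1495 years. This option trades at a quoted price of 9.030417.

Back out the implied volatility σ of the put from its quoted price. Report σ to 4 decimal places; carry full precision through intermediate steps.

sigma = 0.4471

At σ = 0.4471 the Black–Scholes value reproduces the quote:
σ√T = 0.4471·√1.1495 = 0.479357
d₁ = (ln(S/K) + (r−q+σ²/2)T) / (σ√T) = (ln(52.39/51.41) + (0.0277−0.0266+0.4471²/2)·1.1495) / 0.479357 = (0.018883 + 0.116156) / 0.479357 = 0.281709
d₂ = d₁ − σ√T = 0.281709 − 0.479357 = -0.197648
e^{−rT} = 0.968660
e^{−qT} = 0.969886
N(−d₁) = 0.389083,  N(−d₂) = 0.578340
V = K·e^{−rT}·N(−d₂) − S·e^{−qT}·N(−d₁) = 28.800652 − 19.770235 = 9.030417 (equal to the quote); since ∂V/∂σ > 0 for all σ, the implied volatility is unique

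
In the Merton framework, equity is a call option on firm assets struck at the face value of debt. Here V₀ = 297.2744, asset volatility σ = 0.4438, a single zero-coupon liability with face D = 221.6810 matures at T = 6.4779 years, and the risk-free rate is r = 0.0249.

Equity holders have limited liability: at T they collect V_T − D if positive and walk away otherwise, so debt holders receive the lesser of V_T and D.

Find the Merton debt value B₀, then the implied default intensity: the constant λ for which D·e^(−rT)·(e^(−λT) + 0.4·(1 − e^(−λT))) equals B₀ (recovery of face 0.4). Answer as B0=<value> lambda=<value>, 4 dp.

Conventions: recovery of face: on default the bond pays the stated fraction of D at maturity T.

Equity is a call on the firm's assets struck at D = 221.6810:
d₁ = [ln(V₀/D) + (r + σ²/2)T] / (σ√T)
   = [ln(297.2744/221.6810) + (0.0249 + 0.5·0.4438²)·6.4779] / (0.4438·√6.4779)
   = [0.293416 + 0.799238] / 1.129547 = 0.967338
d₂ = d₁ − σ√T = 0.967338 − 1.129547 = -0.162209
N(d₁) = 0.833313,  N(d₂) = 0.435571,  e^(−rT) = 0.851037
E₀ = V₀·N(d₁) − D·e^(−rT)·N(d₂)
   = 297.2744·0.833313 − 221.6810·0.851037·0.435571 = 165.548280
B₀ = V₀ − E₀ = 297.2744 − 165.548280 = 131.726120
e^(−λT) = (B₀·e^(rT)/D − 0.4)/(1 − 0.4) = (131.7261·1.175037/221.6810 − 0.4)/0.6 = 0.49704044
λ = −ln(0.49704044)/6.4779 = 0.107918

B0=131.7261 lambda=0.1079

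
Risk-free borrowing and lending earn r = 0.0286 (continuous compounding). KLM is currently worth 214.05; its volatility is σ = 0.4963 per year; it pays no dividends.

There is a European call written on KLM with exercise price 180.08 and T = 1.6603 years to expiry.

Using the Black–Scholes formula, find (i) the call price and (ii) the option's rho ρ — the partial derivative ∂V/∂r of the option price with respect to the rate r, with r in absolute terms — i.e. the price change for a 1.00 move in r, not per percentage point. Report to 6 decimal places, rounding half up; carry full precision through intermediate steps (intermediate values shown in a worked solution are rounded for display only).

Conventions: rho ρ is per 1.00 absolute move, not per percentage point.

price = 72.278434
ρ = 145.373532

σ√T = 0.4963·√1.6603 = 0.639496
d₁ = (ln(S/K) + (r+σ²/2)T) / (σ√T) = (ln(214.05/180.08) + (0.0286+0.4963²/2)·1.6603) / 0.639496 = (0.172808 + 0.251962) / 0.639496 = 0.664227
d₂ = d₁ − σ√T = 0.664227 − 0.639496 = 0.024732
e^{−rT} = 0.953625
N(d₁) = 0.746728,  N(d₂) = 0.509865
Call price V = S·N(d₁) − K·e^{−rT}·N(d₂) = 159.837027 − 87.558593 = 72.278434
ρ = K·T·e^{−rT}·N(d₂) = 145.373532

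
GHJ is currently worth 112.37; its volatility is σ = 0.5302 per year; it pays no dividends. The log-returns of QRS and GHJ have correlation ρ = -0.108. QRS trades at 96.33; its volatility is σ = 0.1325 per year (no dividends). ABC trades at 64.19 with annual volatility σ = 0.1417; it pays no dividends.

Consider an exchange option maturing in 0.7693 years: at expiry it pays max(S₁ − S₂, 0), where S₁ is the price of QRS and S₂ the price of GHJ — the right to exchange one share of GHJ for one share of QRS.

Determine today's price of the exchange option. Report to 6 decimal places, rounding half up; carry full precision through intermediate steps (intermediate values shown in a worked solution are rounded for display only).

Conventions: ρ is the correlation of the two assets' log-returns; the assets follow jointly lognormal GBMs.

exchange price = 13.196097

σ_eff = √(σ₁² + σ₂² − 2ρσ₁σ₂) = √(0.1325² + 0.5302² − 2·-0.108·0.1325·0.5302) = 0.560217
d₁ = (ln(S₁/S₂) + (q₂ − q₁ + σ_eff²/2)T) / (σ_eff√T) = (ln(96.33/112.37) + (0.0 − 0.0 + 0.156921)·0.7693) / 0.491365 = -0.067766
d₂ = d₁ − σ_eff√T = -0.067766 − 0.491365 = -0.559130
N(d₁) = 0.472986,  N(d₂) = 0.288036
V = S₁·e^{−q₁T}·N(d₁) − S₂·e^{−q₂T}·N(d₂) = 45.562750 − 32.366654 = 13.196097
Key observation: r never enters — measured in units of GHJ, the claim is a call on S₁/S₂ struck at 1, so only the dividend yields and σ_eff matter.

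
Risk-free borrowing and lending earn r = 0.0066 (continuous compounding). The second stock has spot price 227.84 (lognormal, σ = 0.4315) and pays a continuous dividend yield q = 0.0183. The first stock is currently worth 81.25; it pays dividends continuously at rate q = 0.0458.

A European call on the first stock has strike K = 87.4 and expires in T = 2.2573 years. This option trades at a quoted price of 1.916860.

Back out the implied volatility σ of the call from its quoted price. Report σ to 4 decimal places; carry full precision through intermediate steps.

At σ = 0.1342 the Black–Scholes value reproduces the quote:
σ√T = 0.1342·√2.2573 = 0.201626
d₁ = (ln(S/K) + (r−q+σ²/2)T) / (σ√T) = (ln(81.25/87.4) + (0.0066−0.0458+0.1342²/2)·2.2573) / 0.201626 = (-0.072964 − 0.068160) / 0.201626 = -0.699929
d₂ = d₁ − σ√T = -0.699929 − 0.201626 = -0.901555
e^{−rT} = 0.985212
e^{−qT} = 0.901780
N(d₁) = 0.241986,  N(d₂) = 0.183647
V = S·e^{−qT}·N(d₁) − K·e^{−rT}·N(d₂) = 17.730222 − 15.813362 = 1.916860 (matching the quote); vega is positive throughout, so no other σ reproduces this price

sigma = 0.1342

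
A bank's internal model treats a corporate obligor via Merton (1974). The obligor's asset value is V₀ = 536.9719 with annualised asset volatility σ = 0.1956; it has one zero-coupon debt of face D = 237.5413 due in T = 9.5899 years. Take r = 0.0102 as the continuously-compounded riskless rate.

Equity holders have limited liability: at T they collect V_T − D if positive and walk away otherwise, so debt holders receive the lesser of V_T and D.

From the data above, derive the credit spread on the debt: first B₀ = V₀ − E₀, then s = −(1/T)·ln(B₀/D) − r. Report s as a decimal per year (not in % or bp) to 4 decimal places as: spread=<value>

spread=0.0028

Equity is a call on the firm's assets struck at D = 237.5413:
d₁ = [ln(V₀/D) + (r + σ²/2)T] / (σ√T)
   = [ln(536.9719/237.5413) + (0.0102 + 0.5·0.1956²)·9.5899] / (0.1956·√9.5899)
   = [0.815604 + 0.281269] / 0.605726 = 1.810842
d₂ = d₁ − σ√T = 1.810842 − 0.605726 = 1.205116
N(d₁) = 0.964917,  N(d₂) = 0.885921,  e^(−rT) = 0.906815
E₀ = V₀·N(d₁) − D·e^(−rT)·N(d₂)
   = 536.9719·0.964917 − 237.5413·0.906815·0.885921 = 327.300856
B₀ = V₀ − E₀ = 536.9719 − 327.300856 = 209.671044
spread = −(1/T)·ln(B₀/D) − r = −(1/9.5899)·ln(209.671044/237.5413) − 0.0102 = 0.00281386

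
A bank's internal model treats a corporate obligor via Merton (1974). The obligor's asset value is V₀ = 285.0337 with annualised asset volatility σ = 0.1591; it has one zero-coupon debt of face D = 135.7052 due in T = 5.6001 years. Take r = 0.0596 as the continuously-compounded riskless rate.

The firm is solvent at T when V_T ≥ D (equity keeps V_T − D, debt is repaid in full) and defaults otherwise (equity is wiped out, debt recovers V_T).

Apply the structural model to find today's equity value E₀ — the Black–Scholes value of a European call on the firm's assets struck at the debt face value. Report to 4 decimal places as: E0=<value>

E0=187.8774

With assets at 285.0337 and a single debt payment of 135.7052 at 5.6001 years:
d₁ = [ln(V₀/D) + (r + σ²/2)T] / (σ√T)
   = [ln(285.0337/135.7052) + (0.0596 + 0.5·0.1591²)·5.6001] / (0.1591·√5.6001)
   = [0.742123 + 0.404643] / 0.376503 = 3.045837
d₂ = d₁ − σ√T = 3.045837 − 0.376503 = 2.669334
N(d₁) = 0.998840,  N(d₂) = 0.996200,  e^(−rT) = 0.716221
E₀ = V₀·N(d₁) − D·e^(−rT)·N(d₂)
   = 285.0337·0.998840 − 135.7052·0.716221·0.996200 = 187.877396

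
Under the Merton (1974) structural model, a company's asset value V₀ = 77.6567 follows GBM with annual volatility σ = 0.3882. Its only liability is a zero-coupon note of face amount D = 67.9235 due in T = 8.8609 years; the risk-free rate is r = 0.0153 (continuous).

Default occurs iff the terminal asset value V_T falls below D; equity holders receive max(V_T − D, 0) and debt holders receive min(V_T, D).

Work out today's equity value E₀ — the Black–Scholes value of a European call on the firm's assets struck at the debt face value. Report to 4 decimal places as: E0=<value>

Equity is a call on the firm's assets struck at D = 67.9235:
d₁ = [ln(V₀/D) + (r + σ²/2)T] / (σ√T)
   = [ln(77.6567/67.9235) + (0.0153 + 0.5·0.3882²)·8.8609] / (0.3882·√8.8609)
   = [0.133916 + 0.803237] / 1.155565 = 0.810991
d₂ = d₁ − σ√T = 0.810991 − 1.155565 = -0.344574
N(d₁) = 0.791315,  N(d₂) = 0.365207,  e^(−rT) = 0.873216
E₀ = V₀·N(d₁) − D·e^(−rT)·N(d₂)
   = 77.6567·0.791315 − 67.9235·0.873216·0.365207 = 39.789735

E0=39.7897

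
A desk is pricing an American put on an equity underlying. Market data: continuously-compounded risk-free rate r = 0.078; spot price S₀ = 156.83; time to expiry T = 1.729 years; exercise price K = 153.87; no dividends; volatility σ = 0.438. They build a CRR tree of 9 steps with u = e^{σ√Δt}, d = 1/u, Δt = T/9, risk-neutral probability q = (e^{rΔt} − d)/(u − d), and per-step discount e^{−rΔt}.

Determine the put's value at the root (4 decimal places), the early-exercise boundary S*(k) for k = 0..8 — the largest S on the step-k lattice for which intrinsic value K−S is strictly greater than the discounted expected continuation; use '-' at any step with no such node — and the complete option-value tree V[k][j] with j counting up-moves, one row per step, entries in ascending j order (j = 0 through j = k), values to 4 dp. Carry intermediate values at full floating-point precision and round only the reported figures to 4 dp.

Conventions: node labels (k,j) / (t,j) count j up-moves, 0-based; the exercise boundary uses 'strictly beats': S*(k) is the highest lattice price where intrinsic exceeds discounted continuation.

price = 26.0198
boundary = - - - 88.1667 72.7663 88.1667 72.7663 88.1667 106.8266
tree:
26.0198
36.4433 16.0240
49.6666 23.8680 8.3926
65.7033 34.5840 13.5030 3.3577
81.1037 48.5393 21.1935 5.9531 0.7728
93.8142 65.7033 32.2545 10.3890 1.5419 0.0000
104.3044 81.1037 47.2085 17.7580 3.0763 0.0000 0.0000
112.9622 93.8142 65.7033 29.5045 6.1379 0.0000 0.0000 0.0000
120.1078 104.3044 81.1037 47.0434 12.2464 0.0000 0.0000 0.0000 0.0000
126.0052 112.9622 93.8142 65.7033 24.4342 0.0000 0.0000 0.0000 0.0000 0.0000

Δt=0.19211, u=1.21164, d=0.82533, q=0.49123, disc=e^(-rΔt)=0.98513
k=9 terminal: V=max(K-S,0) → 126.0052 112.9622 93.8142 65.7033 24.4342 0.0000 0.0000 0.0000 0.0000 0.0000
k=8: j=0 S=33.7622 intr=120.1078 cont=117.8193 V=120.1078[EX]; j=1 S=49.5656 intr=104.3044 cont=102.0159 V=104.3044[EX]; j=2 S=72.7663 intr=81.1037 cont=78.8152 V=81.1037[EX]; j=3 S=106.8266 intr=47.0434 cont=44.7549 V=47.0434[EX]; j=4 S=156.8300 intr=0.0000 cont=12.2464 V=12.2464[hold]; j=5 S=230.2389 intr=0.0000 cont=0.0000 V=0.0000[hold]; j=6 S=338.0090 intr=0.0000 cont=0.0000 V=0.0000[hold]; j=7 S=496.2240 intr=0.0000 cont=0.0000 V=0.0000[hold]; j=8 S=728.4963 intr=0.0000 cont=0.0000 V=0.0000[hold]  S*(8)=106.8266
k=7: j=0 S=40.9078 intr=112.9622 cont=110.6737 V=112.9622[EX]; j=1 S=60.0558 intr=93.8142 cont=91.5257 V=93.8142[EX]; j=2 S=88.1667 intr=65.7033 cont=63.4148 V=65.7033[EX]; j=3 S=129.4358 intr=24.4342 cont=29.5045 V=29.5045[hold]; j=4 S=190.0220 intr=0.0000 cont=6.1379 V=6.1379[hold]; j=5 S=278.9674 intr=0.0000 cont=0.0000 V=0.0000[hold]; j=6 S=409.5463 intr=0.0000 cont=0.0000 V=0.0000[hold]; j=7 S=601.2465 intr=0.0000 cont=0.0000 V=0.0000[hold]  S*(7)=88.1667
k=6: j=0 S=49.5656 intr=104.3044 cont=102.0159 V=104.3044[EX]; j=1 S=72.7663 intr=81.1037 cont=78.8152 V=81.1037[EX]; j=2 S=106.8266 intr=47.0434 cont=47.2085 V=47.2085[hold]; j=3 S=156.8300 intr=0.0000 cont=17.7580 V=17.7580[hold]; j=4 S=230.2389 intr=0.0000 cont=3.0763 V=3.0763[hold]; j=5 S=338.0090 intr=0.0000 cont=0.0000 V=0.0000[hold]; j=6 S=496.2240 intr=0.0000 cont=0.0000 V=0.0000[hold]  S*(6)=72.7663
k=5: j=0 S=60.0558 intr=93.8142 cont=91.5257 V=93.8142[EX]; j=1 S=88.1667 intr=65.7033 cont=63.4947 V=65.7033[EX]; j=2 S=129.4358 intr=24.4342 cont=32.2545 V=32.2545[hold]; j=3 S=190.0220 intr=0.0000 cont=10.3890 V=10.3890[hold]; j=4 S=278.9674 intr=0.0000 cont=1.5419 V=1.5419[hold]; j=5 S=409.5463 intr=0.0000 cont=0.0000 V=0.0000[hold]  S*(5)=88.1667
k=4: j=0 S=72.7663 intr=81.1037 cont=78.8152 V=81.1037[EX]; j=1 S=106.8266 intr=47.0434 cont=48.5393 V=48.5393[hold]; j=2 S=156.8300 intr=0.0000 cont=21.1935 V=21.1935[hold]; j=3 S=230.2389 intr=0.0000 cont=5.9531 V=5.9531[hold]; j=4 S=338.0090 intr=0.0000 cont=0.7728 V=0.7728[hold]  S*(4)=72.7663
k=3: j=0 S=88.1667 intr=65.7033 cont=64.1387 V=65.7033[EX]; j=1 S=129.4358 intr=24.4342 cont=34.5840 V=34.5840[hold]; j=2 S=190.0220 intr=0.0000 cont=13.5030 V=13.5030[hold]; j=3 S=278.9674 intr=0.0000 cont=3.3577 V=3.3577[hold]  S*(3)=88.1667
k=2: j=0 S=106.8266 intr=47.0434 cont=49.6666 V=49.6666[hold]; j=1 S=156.8300 intr=0.0000 cont=23.8680 V=23.8680[hold]; j=2 S=230.2389 intr=0.0000 cont=8.3926 V=8.3926[hold]  S*(2)=-
k=1: j=0 S=129.4358 intr=24.4342 cont=36.4433 V=36.4433[hold]; j=1 S=190.0220 intr=0.0000 cont=16.0240 V=16.0240[hold]  S*(1)=-
k=0: j=0 S=156.8300 intr=0.0000 cont=26.0198 V=26.0198[hold]  S*(0)=-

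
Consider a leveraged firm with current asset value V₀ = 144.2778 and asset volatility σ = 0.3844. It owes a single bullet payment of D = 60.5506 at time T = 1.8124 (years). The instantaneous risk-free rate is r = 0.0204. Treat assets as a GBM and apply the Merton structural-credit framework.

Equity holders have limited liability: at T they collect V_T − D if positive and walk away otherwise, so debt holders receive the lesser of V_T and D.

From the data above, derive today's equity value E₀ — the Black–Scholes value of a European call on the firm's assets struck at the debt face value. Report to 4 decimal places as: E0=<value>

E0=86.6752

With assets at 144.2778 and a single debt payment of 60.5506 at 1.8124 years:
d₁ = [ln(V₀/D) + (r + σ²/2)T] / (σ√T)
   = [ln(144.2778/60.5506) + (0.0204 + 0.5·0.3844²)·1.8124] / (0.3844·√1.8124)
   = [0.868261 + 0.170876] / 0.517500 = 2.007995
d₂ = d₁ − σ√T = 2.007995 − 0.517500 = 1.490495
N(d₁) = 0.977678,  N(d₂) = 0.931953,  e^(−rT) = 0.963702
E₀ = V₀·N(d₁) − D·e^(−rT)·N(d₂)
   = 144.2778·0.977678 − 60.5506·0.963702·0.931953 = 86.675231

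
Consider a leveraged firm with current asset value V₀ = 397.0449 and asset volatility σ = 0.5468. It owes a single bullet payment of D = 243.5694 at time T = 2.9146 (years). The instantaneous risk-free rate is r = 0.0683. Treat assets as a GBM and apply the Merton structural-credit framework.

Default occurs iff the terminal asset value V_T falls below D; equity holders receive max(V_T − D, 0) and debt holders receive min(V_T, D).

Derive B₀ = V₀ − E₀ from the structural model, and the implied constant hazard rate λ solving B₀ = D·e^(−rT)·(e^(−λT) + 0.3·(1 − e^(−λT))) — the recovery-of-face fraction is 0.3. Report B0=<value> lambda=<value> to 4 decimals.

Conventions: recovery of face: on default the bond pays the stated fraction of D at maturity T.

Equity is a call on the firm's assets struck at D = 243.5694:
d₁ = [ln(V₀/D) + (r + σ²/2)T] / (σ√T)
   = [ln(397.0449/243.5694) + (0.0683 + 0.5·0.5468²)·2.9146] / (0.5468·√2.9146)
   = [0.488647 + 0.634786] / 0.933508 = 1.203453
d₂ = d₁ − σ√T = 1.203453 − 0.933508 = 0.269945
N(d₁) = 0.885600,  N(d₂) = 0.606399,  e^(−rT) = 0.819495
E₀ = V₀·N(d₁) − D·e^(−rT)·N(d₂)
   = 397.0449·0.885600 − 243.5694·0.819495·0.606399 = 230.583214
B₀ = V₀ − E₀ = 397.0449 − 230.583214 = 166.461686
e^(−λT) = (B₀·e^(rT)/D − 0.3)/(1 − 0.3) = (166.4617·1.220264/243.5694 − 0.3)/0.7 = 0.76280043
λ = −ln(0.76280043)/2.9146 = 0.092897

B0=166.4617 lambda=0.0929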